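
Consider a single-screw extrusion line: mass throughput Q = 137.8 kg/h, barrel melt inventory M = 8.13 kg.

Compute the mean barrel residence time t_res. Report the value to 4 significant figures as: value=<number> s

value=212.4 s

Convert throughput: Q = 137.8 kg/h = 137.8/3600 = 0.0382778 kg/s
Mean residence time: t_res = M/Q_s = 8.13 kg / 0.0382778 kg/s = 212.395 s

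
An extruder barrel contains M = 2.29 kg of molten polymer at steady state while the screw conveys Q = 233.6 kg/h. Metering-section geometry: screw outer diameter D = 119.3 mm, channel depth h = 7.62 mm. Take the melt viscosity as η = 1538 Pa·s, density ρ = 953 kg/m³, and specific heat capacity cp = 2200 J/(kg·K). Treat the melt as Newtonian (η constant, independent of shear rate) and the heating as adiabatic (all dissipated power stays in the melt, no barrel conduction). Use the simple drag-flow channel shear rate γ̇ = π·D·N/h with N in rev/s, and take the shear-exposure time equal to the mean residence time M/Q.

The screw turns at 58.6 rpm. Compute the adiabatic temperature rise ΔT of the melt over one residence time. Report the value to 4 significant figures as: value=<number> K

Convert throughput: Q = 233.6 kg/h = 233.6/3600 = 0.0648889 kg/s
Mean residence time: t_res = M/Q_s = 2.29 kg / 0.0648889 kg/s = 35.2911 s
Geometry in metres: D = 119.3 mm → 0.1193 m, h = 7.62 mm → 0.00762 m; screw speed N = 58.6 rpm = 0.976667 rev/s
γ̇ = π D N / h = (π)(0.1193)(0.976667) / 0.00762 = 48.0376 s⁻¹
ΔT = η·γ̇²·t_res/(ρ·cp) = [1538 × 48.0376² × 35.2911] / [953 × 2200] = 59.7406 K

value=59.74 K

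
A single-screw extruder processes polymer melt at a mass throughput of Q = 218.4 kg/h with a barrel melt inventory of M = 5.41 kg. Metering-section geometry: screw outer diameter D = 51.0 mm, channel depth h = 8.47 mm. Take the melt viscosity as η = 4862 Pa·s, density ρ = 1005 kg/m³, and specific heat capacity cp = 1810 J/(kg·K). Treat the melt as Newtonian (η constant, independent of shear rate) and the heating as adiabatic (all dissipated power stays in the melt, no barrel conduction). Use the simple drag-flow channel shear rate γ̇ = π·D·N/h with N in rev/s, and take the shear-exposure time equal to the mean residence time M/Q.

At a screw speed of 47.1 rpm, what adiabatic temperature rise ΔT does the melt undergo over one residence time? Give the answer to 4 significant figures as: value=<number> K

value=52.56 K

Q_s = Q / 3600 = 218.4 / 3600 = 0.0606667 kg/s
Mean residence time: t_res = M/Q_s = 5.41 kg / 0.0606667 kg/s = 89.1758 s
D = 51.0 mm = 0.051 m;  h = 8.47 mm = 0.00847 m;  N = 47.1 rpm / 60 = 0.785 rev/s
γ̇ = π·D·N / h = π · 0.051 · 0.785 / 0.00847 = 14.8493 s⁻¹
ΔT = η·γ̇²·t_res / (ρ·cp) = 4862 · (14.8493)² · 89.1758 / (1005 · 1810) = 52.5569 K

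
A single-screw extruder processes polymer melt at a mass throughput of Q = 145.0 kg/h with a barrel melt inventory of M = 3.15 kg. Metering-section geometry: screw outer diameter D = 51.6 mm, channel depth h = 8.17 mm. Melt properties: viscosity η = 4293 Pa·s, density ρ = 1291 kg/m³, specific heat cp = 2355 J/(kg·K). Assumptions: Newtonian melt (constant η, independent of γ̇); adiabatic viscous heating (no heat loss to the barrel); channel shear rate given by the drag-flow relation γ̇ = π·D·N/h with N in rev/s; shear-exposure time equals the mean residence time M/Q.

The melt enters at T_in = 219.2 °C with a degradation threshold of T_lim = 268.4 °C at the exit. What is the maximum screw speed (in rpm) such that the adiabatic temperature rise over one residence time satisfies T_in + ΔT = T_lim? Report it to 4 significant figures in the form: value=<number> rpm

Throughput in SI: Q_s = 145.0 kg/h ÷ 3600 s/h = 0.0402778 kg/s
t_res = M / Q_s = 3.15 / 0.0402778 = 78.2069 s
D = 51.6 mm = 0.0516 m;  h = 8.17 mm = 0.00817 m
Allowable rise: ΔT_a = T_lim − T_in = 268.4 − 219.2 = 49.2 K
γ̇_max² = ΔT_a·ρ·cp / (η·t_res) = [49.2 × 1291 × 2355] / [4293 × 78.2069] = 445.529 s⁻²
γ̇_max = sqrt(445.529) = 21.1076 s⁻¹
N_max = γ̇_max h / (πD) = 21.1076·0.00817/(π·0.0516) = 1.0638 rev/s → ×60 = 63.8281 rpm

value=63.83 rpm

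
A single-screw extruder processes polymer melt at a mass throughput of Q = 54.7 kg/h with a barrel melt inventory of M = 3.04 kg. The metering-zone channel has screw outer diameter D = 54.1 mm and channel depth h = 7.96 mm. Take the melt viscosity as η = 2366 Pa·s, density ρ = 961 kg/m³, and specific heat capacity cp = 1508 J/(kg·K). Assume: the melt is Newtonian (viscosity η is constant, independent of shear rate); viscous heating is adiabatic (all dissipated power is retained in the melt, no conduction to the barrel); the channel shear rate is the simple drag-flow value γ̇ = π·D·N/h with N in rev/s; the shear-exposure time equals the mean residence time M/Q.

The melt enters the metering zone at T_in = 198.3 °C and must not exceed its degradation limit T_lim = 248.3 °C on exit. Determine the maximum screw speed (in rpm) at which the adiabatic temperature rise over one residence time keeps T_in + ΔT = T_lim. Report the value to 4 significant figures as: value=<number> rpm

Q_s = Q / 3600 = 54.7 / 3600 = 0.0151944 kg/s
t_res = M / Q_s = 3.04 ÷ 0.0151944 = 200.073 s
Convert to metres: D = 0.0541 m, h = 0.00796 m
ΔT_a = T_lim − T_in = 248.3 °C − 198.3 °C = 50 K
γ̇_max² = ΔT_a·ρ·cp/(η·t_res) = 50·961·1508/(2366·200.073) = 153.07 s⁻²
Take the square root: γ̇_max = √(153.07) = 12.3722 s⁻¹
N_max = γ̇_max·h / (π·D) = 12.3722 · 0.00796 / (π · 0.0541) = 0.579444 rev/s = 34.7666 rpm

value=34.77 rpm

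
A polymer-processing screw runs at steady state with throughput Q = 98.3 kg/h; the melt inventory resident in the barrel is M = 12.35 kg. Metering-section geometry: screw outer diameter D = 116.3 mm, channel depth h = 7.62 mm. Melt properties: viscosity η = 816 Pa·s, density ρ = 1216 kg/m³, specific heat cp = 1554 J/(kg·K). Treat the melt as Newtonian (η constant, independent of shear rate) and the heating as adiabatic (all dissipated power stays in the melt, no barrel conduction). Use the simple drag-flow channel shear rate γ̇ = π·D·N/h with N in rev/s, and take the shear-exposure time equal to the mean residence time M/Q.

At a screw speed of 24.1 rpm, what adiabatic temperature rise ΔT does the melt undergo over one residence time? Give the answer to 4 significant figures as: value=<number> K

value=72.44 K

Q_s = Q / 3600 = 98.3 / 3600 = 0.0273056 kg/s
t_res = M / Q_s = 12.35 ÷ 0.0273056 = 452.289 s
Geometry in metres: D = 116.3 mm → 0.1163 m, h = 7.62 mm → 0.00762 m; screw speed N = 24.1 rpm = 0.401667 rev/s
γ̇ = π·D·N / h = π · 0.1163 · 0.401667 / 0.00762 = 19.2593 s⁻¹
ΔT = η·γ̇²·t_res/(ρ·cp) = [816 × 19.2593² × 452.289] / [1216 × 1554] = 72.444 K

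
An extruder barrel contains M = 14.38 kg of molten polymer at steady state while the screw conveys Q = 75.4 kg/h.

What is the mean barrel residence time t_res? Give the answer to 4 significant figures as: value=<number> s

value=686.6 s

Throughput in SI: Q_s = 75.4 kg/h ÷ 3600 s/h = 0.0209444 kg/s
t_res = M / Q_s = 14.38 / 0.0209444 = 686.578 s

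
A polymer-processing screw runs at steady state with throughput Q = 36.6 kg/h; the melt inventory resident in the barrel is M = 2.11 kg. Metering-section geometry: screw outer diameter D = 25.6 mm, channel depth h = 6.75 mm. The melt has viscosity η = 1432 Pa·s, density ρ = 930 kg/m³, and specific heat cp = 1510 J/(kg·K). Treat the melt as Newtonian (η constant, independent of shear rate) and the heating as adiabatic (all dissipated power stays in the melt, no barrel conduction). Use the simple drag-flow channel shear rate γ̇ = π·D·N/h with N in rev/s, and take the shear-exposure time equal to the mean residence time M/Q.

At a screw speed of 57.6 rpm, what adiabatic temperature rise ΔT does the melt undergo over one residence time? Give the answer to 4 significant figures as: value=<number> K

Q_s = Q / 3600 = 36.6 / 3600 = 0.0101667 kg/s
t_res = M / Q_s = 2.11 / 0.0101667 = 207.541 s
D = 25.6 mm = 0.0256 m;  h = 6.75 mm = 0.00675 m;  N = 57.6 rpm / 60 = 0.96 rev/s
γ̇ = π D N / h = (π)(0.0256)(0.96) / 0.00675 = 11.4382 s⁻¹
ΔT = η·γ̇²·t_res/(ρ·cp) = [1432 × 11.4382² × 207.541] / [930 × 1510] = 27.6886 K

value=27.69 K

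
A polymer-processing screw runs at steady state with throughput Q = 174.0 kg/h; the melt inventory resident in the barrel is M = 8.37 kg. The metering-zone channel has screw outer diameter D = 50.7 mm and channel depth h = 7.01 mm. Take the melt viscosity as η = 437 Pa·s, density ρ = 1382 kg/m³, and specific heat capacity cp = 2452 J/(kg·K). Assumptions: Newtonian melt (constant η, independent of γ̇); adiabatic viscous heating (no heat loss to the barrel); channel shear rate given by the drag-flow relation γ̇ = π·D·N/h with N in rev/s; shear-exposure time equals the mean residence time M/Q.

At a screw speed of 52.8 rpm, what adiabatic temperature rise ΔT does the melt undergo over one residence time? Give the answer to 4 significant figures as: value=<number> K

value=8.928 K

Convert throughput: Q = 174.0 kg/h = 174.0/3600 = 0.0483333 kg/s
t_res = M / Q_s = 8.37 / 0.0483333 = 173.172 s
D = 50.7 mm = 0.0507 m;  h = 7.01 mm = 0.00701 m;  N = 52.8 rpm / 60 = 0.88 rev/s
γ̇ = π D N / h = (π)(0.0507)(0.88) / 0.00701 = 19.995 s⁻¹
Adiabatic rise: ΔT = η γ̇² t_res / (ρ cp) = 437·(19.995)²·173.172 / (1382·2452) = 8.92846 K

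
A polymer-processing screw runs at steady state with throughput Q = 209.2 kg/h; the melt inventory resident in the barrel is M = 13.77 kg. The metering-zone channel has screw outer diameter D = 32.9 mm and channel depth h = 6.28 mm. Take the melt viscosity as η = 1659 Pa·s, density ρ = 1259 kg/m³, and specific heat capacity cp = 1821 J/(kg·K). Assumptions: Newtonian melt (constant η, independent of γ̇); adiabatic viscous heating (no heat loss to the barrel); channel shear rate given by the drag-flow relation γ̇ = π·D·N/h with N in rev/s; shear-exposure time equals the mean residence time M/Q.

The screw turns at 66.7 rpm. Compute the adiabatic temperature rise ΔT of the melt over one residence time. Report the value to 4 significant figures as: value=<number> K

value=57.40 K

Throughput in SI: Q_s = 209.2 kg/h ÷ 3600 s/h = 0.0581111 kg/s
t_res = M / Q_s = 13.77 / 0.0581111 = 236.96 s
D = 32.9 mm = 0.0329 m;  h = 6.28 mm = 0.00628 m;  N = 66.7 rpm / 60 = 1.11167 rev/s
γ̇ = π D N / h = (π)(0.0329)(1.11167) / 0.00628 = 18.2962 s⁻¹
ΔT = η·γ̇²·t_res / (ρ·cp) = 1659 · (18.2962)² · 236.96 / (1259 · 1821) = 57.3993 K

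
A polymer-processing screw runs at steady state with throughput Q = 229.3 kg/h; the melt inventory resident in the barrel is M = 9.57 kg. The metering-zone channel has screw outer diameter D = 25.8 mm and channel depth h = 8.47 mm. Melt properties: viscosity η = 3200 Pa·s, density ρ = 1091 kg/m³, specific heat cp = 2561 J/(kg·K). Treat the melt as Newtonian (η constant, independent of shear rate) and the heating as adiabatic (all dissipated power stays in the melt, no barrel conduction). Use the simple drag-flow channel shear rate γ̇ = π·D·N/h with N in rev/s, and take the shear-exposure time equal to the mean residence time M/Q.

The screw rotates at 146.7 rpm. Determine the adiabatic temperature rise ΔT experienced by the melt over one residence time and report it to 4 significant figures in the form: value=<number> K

value=94.20 K

Throughput in SI: Q_s = 229.3 kg/h ÷ 3600 s/h = 0.0636944 kg/s
t_res = M / Q_s = 9.57 / 0.0636944 = 150.249 s
D = 25.8 mm = 0.0258 m;  h = 8.47 mm = 0.00847 m;  N = 146.7 rpm / 60 = 2.445 rev/s
γ̇ = π·D·N / h = π · 0.0258 · 2.445 / 0.00847 = 23.3973 s⁻¹
ΔT = η·γ̇²·t_res / (ρ·cp) = 3200 · (23.3973)² · 150.249 / (1091 · 2561) = 94.2011 K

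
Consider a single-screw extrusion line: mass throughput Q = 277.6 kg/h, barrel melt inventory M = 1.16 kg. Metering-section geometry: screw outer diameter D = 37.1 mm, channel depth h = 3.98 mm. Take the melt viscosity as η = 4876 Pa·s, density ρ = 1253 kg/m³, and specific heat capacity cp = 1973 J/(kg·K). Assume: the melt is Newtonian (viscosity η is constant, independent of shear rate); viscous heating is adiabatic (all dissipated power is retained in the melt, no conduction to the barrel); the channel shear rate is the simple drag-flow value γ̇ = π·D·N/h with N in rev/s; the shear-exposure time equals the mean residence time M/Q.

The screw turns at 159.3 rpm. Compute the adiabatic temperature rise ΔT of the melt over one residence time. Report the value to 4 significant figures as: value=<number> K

value=179.4 K

Convert throughput: Q = 277.6 kg/h = 277.6/3600 = 0.0771111 kg/s
t_res = M / Q_s = 1.16 ÷ 0.0771111 = 15.0432 s
D = 37.1 mm = 0.0371 m;  h = 3.98 mm = 0.00398 m;  N = 159.3 rpm / 60 = 2.655 rev/s
γ̇ = π D N / h = (π)(0.0371)(2.655) / 0.00398 = 77.7509 s⁻¹
ΔT = η·γ̇²·t_res/(ρ·cp) = [4876 × 77.7509² × 15.0432] / [1253 × 1973] = 179.365 K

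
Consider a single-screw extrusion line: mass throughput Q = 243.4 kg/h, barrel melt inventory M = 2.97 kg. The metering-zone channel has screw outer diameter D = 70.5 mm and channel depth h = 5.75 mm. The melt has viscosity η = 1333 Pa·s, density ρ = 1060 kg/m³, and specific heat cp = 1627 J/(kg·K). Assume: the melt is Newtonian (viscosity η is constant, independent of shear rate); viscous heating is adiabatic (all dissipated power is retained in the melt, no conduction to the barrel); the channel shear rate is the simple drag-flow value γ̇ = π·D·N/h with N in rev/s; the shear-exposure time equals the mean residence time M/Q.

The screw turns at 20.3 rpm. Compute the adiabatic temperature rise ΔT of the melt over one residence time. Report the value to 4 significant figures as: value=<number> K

value=5.766 K

Q_s = Q / 3600 = 243.4 / 3600 = 0.0676111 kg/s
t_res = M / Q_s = 2.97 / 0.0676111 = 43.9277 s
Geometry in metres: D = 70.5 mm → 0.0705 m, h = 5.75 mm → 0.00575 m; screw speed N = 20.3 rpm = 0.338333 rev/s
γ̇ = π·D·N / h = π · 0.0705 · 0.338333 / 0.00575 = 13.0321 s⁻¹
Adiabatic rise: ΔT = η γ̇² t_res / (ρ cp) = 1333·(13.0321)²·43.9277 / (1060·1627) = 5.76643 K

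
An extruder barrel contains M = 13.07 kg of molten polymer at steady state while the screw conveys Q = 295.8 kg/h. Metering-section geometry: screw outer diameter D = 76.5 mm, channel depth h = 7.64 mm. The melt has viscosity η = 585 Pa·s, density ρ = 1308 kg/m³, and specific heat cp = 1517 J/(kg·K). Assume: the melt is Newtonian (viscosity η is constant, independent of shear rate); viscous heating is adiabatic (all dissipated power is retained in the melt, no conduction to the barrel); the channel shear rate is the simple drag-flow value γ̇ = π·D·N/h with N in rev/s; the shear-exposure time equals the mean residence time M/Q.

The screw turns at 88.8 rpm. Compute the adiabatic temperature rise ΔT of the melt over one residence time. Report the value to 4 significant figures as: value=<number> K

value=101.6 K

Q_s = Q / 3600 = 295.8 / 3600 = 0.0821667 kg/s
Mean residence time: t_res = M/Q_s = 13.07 kg / 0.0821667 kg/s = 159.067 s
D = 76.5 mm = 0.0765 m;  h = 7.64 mm = 0.00764 m;  N = 88.8 rpm / 60 = 1.48 rev/s
Shear rate: γ̇ = πDN/h = π·0.0765·1.48/0.00764 = 46.5564 s⁻¹
ΔT = η·γ̇²·t_res / (ρ·cp) = 585 · (46.5564)² · 159.067 / (1308 · 1517) = 101.649 K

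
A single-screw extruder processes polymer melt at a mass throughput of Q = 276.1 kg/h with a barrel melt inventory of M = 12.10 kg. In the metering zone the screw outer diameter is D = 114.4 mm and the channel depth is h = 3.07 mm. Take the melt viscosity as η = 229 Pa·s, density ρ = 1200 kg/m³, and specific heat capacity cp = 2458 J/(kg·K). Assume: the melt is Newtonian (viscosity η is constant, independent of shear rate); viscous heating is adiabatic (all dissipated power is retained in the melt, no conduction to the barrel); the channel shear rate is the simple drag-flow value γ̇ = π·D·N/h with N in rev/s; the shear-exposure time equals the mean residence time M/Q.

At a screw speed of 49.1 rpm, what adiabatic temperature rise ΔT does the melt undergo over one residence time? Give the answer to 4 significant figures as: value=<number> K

Q_s = Q / 3600 = 276.1 / 3600 = 0.0766944 kg/s
t_res = M / Q_s = 12.10 ÷ 0.0766944 = 157.769 s
Convert to SI: D = 0.1144 m, h = 0.00307 m, N = 49.1/60 = 0.818333 rev/s
Shear rate: γ̇ = πDN/h = π·0.1144·0.818333/0.00307 = 95.8005 s⁻¹
Adiabatic rise: ΔT = η γ̇² t_res / (ρ cp) = 229·(95.8005)²·157.769 / (1200·2458) = 112.416 K

value=112.4 K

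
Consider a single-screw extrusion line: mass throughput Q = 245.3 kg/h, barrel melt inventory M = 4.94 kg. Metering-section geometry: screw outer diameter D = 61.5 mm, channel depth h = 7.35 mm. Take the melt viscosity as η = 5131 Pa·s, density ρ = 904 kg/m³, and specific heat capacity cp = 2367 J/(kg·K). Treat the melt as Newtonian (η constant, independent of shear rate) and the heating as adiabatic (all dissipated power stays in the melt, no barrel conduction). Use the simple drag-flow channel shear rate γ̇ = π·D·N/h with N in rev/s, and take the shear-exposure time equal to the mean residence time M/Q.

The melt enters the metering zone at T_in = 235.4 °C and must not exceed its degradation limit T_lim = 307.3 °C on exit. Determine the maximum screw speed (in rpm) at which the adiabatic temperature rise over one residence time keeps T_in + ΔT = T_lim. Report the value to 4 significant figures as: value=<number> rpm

Q_s = Q / 3600 = 245.3 / 3600 = 0.0681389 kg/s
t_res = M / Q_s = 4.94 ÷ 0.0681389 = 72.499 s
D = 61.5 mm = 0.0615 m;  h = 7.35 mm = 0.00735 m
ΔT_a = T_lim − T_in = 307.3 − 235.4 = 71.9 K
γ̇_max² = ΔT_a·ρ·cp/(η·t_res) = 71.9·904·2367/(5131·72.499) = 413.582 s⁻²
γ̇_max = sqrt(413.582) = 20.3367 s⁻¹
N_max = γ̇_max·h / (π·D) = 20.3367 · 0.00735 / (π · 0.0615) = 0.773648 rev/s = 46.4189 rpm

value=46.42 rpm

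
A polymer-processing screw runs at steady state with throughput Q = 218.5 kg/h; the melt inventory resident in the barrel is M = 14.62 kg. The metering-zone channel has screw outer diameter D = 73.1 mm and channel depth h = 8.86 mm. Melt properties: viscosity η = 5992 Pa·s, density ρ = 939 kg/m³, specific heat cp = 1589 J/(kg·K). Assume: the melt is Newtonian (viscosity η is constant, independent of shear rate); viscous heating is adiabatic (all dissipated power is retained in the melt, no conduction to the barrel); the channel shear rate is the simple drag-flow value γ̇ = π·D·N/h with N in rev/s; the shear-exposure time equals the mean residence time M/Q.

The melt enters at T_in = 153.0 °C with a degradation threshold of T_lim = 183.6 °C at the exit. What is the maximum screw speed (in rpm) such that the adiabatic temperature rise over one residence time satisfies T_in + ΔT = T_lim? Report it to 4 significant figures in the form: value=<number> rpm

Throughput in SI: Q_s = 218.5 kg/h ÷ 3600 s/h = 0.0606944 kg/s
t_res = M / Q_s = 14.62 ÷ 0.0606944 = 240.879 s
D = 73.1 mm = 0.0731 m;  h = 8.86 mm = 0.00886 m
ΔT_a = T_lim − T_in = 183.6 °C − 153.0 °C = 30.6 K
γ̇_max² = ΔT_a·ρ·cp/(η·t_res) = 30.6·939·1589/(5992·240.879) = 31.633 s⁻²
γ̇_max = sqrt(31.633) = 5.62432 s⁻¹
Solve γ̇ = πDN/h for N: N_max = γ̇_max·h/(π·D) = 5.62432 × 0.00886 / (π × 0.0731) = 0.216989 rev/s = 13.0193 rpm

value=13.02 rpm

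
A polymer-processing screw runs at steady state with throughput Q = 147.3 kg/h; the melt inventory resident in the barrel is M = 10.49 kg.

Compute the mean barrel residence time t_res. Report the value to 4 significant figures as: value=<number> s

Q_s = Q / 3600 = 147.3 / 3600 = 0.0409167 kg/s
t_res = M / Q_s = 10.49 ÷ 0.0409167 = 256.375 s

value=256.4 s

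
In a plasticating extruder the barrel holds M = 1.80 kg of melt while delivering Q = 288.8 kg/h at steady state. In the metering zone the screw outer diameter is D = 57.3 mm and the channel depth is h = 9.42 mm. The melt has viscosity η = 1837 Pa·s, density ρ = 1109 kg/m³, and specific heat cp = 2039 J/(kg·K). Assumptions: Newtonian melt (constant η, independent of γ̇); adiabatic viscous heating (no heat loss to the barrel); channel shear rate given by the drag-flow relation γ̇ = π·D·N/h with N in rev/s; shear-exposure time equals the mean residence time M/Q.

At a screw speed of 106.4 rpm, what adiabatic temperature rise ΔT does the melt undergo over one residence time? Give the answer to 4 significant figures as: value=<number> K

value=20.93 K

Q_s = Q / 3600 = 288.8 / 3600 = 0.0802222 kg/s
t_res = M / Q_s = 1.80 / 0.0802222 = 22.4377 s
Convert to SI: D = 0.0573 m, h = 0.00942 m, N = 106.4/60 = 1.77333 rev/s
γ̇ = π D N / h = (π)(0.0573)(1.77333) / 0.00942 = 33.8878 s⁻¹
ΔT = η·γ̇²·t_res/(ρ·cp) = [1837 × 33.8878² × 22.4377] / [1109 × 2039] = 20.9327 K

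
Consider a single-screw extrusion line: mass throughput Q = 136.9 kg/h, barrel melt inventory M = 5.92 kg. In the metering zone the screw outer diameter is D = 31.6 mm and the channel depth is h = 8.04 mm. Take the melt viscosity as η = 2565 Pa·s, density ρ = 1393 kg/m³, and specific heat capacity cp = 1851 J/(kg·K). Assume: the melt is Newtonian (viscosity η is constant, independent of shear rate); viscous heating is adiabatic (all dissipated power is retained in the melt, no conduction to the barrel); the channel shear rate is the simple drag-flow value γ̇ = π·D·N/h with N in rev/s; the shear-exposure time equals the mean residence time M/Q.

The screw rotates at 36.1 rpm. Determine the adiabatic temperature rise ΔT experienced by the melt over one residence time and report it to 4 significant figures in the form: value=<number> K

Q_s = Q / 3600 = 136.9 / 3600 = 0.0380278 kg/s
t_res = M / Q_s = 5.92 ÷ 0.0380278 = 155.676 s
D = 31.6 mm = 0.0316 m;  h = 8.04 mm = 0.00804 m;  N = 36.1 rpm / 60 = 0.601667 rev/s
Shear rate: γ̇ = πDN/h = π·0.0316·0.601667/0.00804 = 7.42911 s⁻¹
Adiabatic rise: ΔT = η γ̇² t_res / (ρ cp) = 2565·(7.42911)²·155.676 / (1393·1851) = 8.54721 K

value=8.547 K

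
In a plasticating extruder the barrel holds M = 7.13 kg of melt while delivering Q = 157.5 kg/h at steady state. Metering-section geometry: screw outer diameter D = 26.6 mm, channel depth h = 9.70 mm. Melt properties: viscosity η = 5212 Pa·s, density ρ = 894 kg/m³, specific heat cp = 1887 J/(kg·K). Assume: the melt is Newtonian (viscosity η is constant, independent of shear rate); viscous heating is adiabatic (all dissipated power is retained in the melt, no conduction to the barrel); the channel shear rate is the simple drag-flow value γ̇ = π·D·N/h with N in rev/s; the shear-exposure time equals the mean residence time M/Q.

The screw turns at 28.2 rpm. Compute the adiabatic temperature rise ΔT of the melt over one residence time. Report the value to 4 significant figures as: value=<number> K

value=8.255 K

Q_s = Q / 3600 = 157.5 / 3600 = 0.04375 kg/s
t_res = M / Q_s = 7.13 / 0.04375 = 162.971 s
Convert to SI: D = 0.0266 m, h = 0.0097 m, N = 28.2/60 = 0.47 rev/s
Shear rate: γ̇ = πDN/h = π·0.0266·0.47/0.0097 = 4.04909 s⁻¹
ΔT = η·γ̇²·t_res / (ρ·cp) = 5212 · (4.04909)² · 162.971 / (894 · 1887) = 8.25509 K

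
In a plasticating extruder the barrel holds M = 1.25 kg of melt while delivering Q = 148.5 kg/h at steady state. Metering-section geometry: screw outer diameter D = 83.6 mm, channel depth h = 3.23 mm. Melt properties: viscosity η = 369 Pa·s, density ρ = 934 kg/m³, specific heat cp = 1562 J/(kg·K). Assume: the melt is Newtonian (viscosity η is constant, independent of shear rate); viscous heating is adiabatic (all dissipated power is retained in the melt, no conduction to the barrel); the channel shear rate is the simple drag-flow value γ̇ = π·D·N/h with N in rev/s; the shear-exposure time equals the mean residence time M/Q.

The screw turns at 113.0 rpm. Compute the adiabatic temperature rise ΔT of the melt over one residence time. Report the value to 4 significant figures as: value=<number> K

Throughput in SI: Q_s = 148.5 kg/h ÷ 3600 s/h = 0.04125 kg/s
t_res = M / Q_s = 1.25 / 0.04125 = 30.303 s
D = 83.6 mm = 0.0836 m;  h = 3.23 mm = 0.00323 m;  N = 113.0 rpm / 60 = 1.88333 rev/s
γ̇ = π D N / h = (π)(0.0836)(1.88333) / 0.00323 = 153.137 s⁻¹
ΔT = η·γ̇²·t_res / (ρ·cp) = 369 · (153.137)² · 30.303 / (934 · 1562) = 179.741 K

value=179.7 K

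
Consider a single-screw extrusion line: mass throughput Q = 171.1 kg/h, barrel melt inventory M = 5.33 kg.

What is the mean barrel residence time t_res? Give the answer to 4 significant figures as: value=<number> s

Throughput in SI: Q_s = 171.1 kg/h ÷ 3600 s/h = 0.0475278 kg/s
Mean residence time: t_res = M/Q_s = 5.33 kg / 0.0475278 kg/s = 112.145 s

value=112.1 s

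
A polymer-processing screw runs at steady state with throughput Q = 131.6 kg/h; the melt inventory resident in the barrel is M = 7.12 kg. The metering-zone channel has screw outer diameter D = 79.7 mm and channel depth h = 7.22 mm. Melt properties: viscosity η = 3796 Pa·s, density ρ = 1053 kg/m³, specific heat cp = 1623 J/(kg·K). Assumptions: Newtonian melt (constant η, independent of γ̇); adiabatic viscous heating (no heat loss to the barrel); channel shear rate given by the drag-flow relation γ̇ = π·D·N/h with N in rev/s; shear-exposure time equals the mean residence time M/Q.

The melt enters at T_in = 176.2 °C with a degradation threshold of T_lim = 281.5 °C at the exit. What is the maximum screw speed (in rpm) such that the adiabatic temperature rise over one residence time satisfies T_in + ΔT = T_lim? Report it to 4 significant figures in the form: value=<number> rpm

Throughput in SI: Q_s = 131.6 kg/h ÷ 3600 s/h = 0.0365556 kg/s
Mean residence time: t_res = M/Q_s = 7.12 kg / 0.0365556 kg/s = 194.772 s
Convert to metres: D = 0.0797 m, h = 0.00722 m
ΔT_a = T_lim − T_in = 281.5 − 176.2 = 105.3 K
Invert ΔT = ηγ̇²t_res/(ρcp) for γ̇: γ̇_max² = ΔT_a ρ cp / (η t_res) = 105.3·1053·1623 / (3796·194.772) = 243.401 s⁻²
γ̇_max = √243.401 = 15.6013 s⁻¹
Solve γ̇ = πDN/h for N: N_max = γ̇_max·h/(π·D) = 15.6013 × 0.00722 / (π × 0.0797) = 0.449873 rev/s = 26.9924 rpm

value=26.99 rpm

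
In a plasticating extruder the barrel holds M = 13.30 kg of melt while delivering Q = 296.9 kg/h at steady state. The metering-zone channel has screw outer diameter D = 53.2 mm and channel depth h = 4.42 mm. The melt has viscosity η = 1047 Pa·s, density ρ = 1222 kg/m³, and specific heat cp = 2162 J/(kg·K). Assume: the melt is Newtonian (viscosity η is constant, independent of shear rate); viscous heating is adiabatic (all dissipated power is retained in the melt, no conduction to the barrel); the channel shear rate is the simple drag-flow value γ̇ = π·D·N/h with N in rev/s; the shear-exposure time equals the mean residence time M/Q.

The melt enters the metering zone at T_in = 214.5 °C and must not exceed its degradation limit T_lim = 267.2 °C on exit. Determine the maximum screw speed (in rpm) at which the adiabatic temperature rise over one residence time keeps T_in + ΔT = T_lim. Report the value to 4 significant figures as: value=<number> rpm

Throughput in SI: Q_s = 296.9 kg/h ÷ 3600 s/h = 0.0824722 kg/s
t_res = M / Q_s = 13.30 / 0.0824722 = 161.266 s
Convert to metres: D = 0.0532 m, h = 0.00442 m
Allowable rise: ΔT_a = T_lim − T_in = 267.2 − 214.5 = 52.7 K
γ̇_max² = ΔT_a·ρ·cp/(η·t_res) = 52.7·1222·2162/(1047·161.266) = 824.607 s⁻²
γ̇_max = √824.607 = 28.716 s⁻¹
N_max = γ̇_max h / (πD) = 28.716·0.00442/(π·0.0532) = 0.759424 rev/s → ×60 = 45.5654 rpm

value=45.57 rpm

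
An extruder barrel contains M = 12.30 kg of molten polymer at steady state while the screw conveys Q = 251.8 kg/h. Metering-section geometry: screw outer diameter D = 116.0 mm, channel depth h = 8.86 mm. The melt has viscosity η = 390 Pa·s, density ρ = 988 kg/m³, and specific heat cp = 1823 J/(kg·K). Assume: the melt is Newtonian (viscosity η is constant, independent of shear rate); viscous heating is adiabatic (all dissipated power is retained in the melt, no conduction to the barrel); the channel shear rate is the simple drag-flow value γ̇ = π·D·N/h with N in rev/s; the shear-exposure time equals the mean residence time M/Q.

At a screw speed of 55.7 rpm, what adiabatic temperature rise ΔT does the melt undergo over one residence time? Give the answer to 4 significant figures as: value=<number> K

value=55.52 K

Throughput in SI: Q_s = 251.8 kg/h ÷ 3600 s/h = 0.0699444 kg/s
t_res = M / Q_s = 12.30 / 0.0699444 = 175.854 s
Geometry in metres: D = 116.0 mm → 0.116 m, h = 8.86 mm → 0.00886 m; screw speed N = 55.7 rpm = 0.928333 rev/s
γ̇ = π D N / h = (π)(0.116)(0.928333) / 0.00886 = 38.1837 s⁻¹
ΔT = η·γ̇²·t_res / (ρ·cp) = 390 · (38.1837)² · 175.854 / (988 · 1823) = 55.5174 K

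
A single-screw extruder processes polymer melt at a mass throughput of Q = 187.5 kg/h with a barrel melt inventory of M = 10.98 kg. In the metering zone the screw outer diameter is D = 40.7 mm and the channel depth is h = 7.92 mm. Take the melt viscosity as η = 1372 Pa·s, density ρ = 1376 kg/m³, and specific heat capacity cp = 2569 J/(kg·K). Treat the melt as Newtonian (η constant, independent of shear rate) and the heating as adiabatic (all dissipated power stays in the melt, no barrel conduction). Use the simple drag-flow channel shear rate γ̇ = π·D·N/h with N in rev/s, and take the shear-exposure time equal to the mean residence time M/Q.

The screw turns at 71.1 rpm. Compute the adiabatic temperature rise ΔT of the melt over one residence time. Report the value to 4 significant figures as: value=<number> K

value=29.95 K

Convert throughput: Q = 187.5 kg/h = 187.5/3600 = 0.0520833 kg/s
t_res = M / Q_s = 10.98 / 0.0520833 = 210.816 s
D = 40.7 mm = 0.0407 m;  h = 7.92 mm = 0.00792 m;  N = 71.1 rpm / 60 = 1.185 rev/s
γ̇ = π D N / h = (π)(0.0407)(1.185) / 0.00792 = 19.131 s⁻¹
ΔT = η·γ̇²·t_res/(ρ·cp) = [1372 × 19.131² × 210.816] / [1376 × 2569] = 29.9468 K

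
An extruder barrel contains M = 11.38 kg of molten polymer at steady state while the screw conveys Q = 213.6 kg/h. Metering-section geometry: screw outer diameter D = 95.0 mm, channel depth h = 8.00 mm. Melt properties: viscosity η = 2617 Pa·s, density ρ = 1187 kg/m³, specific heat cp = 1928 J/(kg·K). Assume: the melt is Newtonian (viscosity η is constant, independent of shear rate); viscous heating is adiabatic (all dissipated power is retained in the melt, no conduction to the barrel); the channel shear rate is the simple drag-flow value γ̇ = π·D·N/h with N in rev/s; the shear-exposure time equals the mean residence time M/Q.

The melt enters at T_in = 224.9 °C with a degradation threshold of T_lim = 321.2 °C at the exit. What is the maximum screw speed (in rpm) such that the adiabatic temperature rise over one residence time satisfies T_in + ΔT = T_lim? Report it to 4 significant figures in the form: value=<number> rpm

value=33.70 rpm

Q_s = Q / 3600 = 213.6 / 3600 = 0.0593333 kg/s
t_res = M / Q_s = 11.38 / 0.0593333 = 191.798 s
Geometry in SI: D = 95.0 mm → 0.095 m, h = 8.00 mm → 0.008 m
Allowable rise: ΔT_a = T_lim − T_in = 321.2 − 224.9 = 96.3 K
γ̇_max² = ΔT_a·ρ·cp / (η·t_res) = [96.3 × 1187 × 1928] / [2617 × 191.798] = 439.073 s⁻²
Take the square root: γ̇_max = √(439.073) = 20.9541 s⁻¹
N_max = γ̇_max h / (πD) = 20.9541·0.008/(π·0.095) = 0.561675 rev/s → ×60 = 33.7005 rpm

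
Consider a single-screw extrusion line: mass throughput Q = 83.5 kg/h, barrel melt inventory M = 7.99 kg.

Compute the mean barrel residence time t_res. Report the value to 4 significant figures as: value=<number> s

Q_s = Q / 3600 = 83.5 / 3600 = 0.0231944 kg/s
t_res = M / Q_s = 7.99 ÷ 0.0231944 = 344.479 s

value=344.5 s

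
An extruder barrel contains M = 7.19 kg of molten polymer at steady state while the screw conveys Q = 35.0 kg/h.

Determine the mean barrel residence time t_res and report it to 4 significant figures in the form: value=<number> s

value=739.5 s

Q_s = Q / 3600 = 35.0 / 3600 = 0.00972222 kg/s
t_res = M / Q_s = 7.19 / 0.00972222 = 739.543 s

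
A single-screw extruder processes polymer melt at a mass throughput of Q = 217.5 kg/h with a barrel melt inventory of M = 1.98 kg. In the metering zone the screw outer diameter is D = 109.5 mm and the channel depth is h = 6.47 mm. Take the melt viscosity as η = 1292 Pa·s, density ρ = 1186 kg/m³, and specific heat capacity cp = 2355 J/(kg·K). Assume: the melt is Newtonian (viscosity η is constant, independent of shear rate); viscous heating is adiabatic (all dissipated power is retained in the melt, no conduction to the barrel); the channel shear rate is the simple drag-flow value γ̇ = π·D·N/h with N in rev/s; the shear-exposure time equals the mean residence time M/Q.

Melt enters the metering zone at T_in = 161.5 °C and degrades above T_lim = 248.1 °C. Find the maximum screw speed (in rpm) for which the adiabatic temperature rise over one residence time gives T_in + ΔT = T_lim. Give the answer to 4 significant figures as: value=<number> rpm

value=85.29 rpm

Q_s = Q / 3600 = 217.5 / 3600 = 0.0604167 kg/s
t_res = M / Q_s = 1.98 / 0.0604167 = 32.7724 s
Geometry in SI: D = 109.5 mm → 0.1095 m, h = 6.47 mm → 0.00647 m
ΔT_a = T_lim − T_in = 248.1 − 161.5 = 86.6 K
γ̇_max² = ΔT_a·ρ·cp / (η·t_res) = [86.6 × 1186 × 2355] / [1292 × 32.7724] = 5712.45 s⁻²
γ̇_max = √5712.45 = 75.5808 s⁻¹
N_max = γ̇_max h / (πD) = 75.5808·0.00647/(π·0.1095) = 1.42152 rev/s → ×60 = 85.2909 rpm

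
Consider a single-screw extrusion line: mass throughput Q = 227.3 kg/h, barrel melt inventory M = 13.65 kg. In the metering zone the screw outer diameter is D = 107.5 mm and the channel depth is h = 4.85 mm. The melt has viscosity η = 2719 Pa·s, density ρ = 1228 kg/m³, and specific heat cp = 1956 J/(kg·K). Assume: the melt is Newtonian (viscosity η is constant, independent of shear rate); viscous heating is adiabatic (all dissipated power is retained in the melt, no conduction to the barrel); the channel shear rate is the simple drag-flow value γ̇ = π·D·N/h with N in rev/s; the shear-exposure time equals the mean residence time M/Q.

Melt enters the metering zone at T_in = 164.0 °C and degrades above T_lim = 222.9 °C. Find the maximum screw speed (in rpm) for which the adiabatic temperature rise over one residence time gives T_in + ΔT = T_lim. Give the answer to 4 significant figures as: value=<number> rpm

Q_s = Q / 3600 = 227.3 / 3600 = 0.0631389 kg/s
t_res = M / Q_s = 13.65 ÷ 0.0631389 = 216.19 s
Geometry in SI: D = 107.5 mm → 0.1075 m, h = 4.85 mm → 0.00485 m
ΔT_a = T_lim − T_in = 222.9 °C − 164.0 °C = 58.9 K
γ̇_max² = ΔT_a·ρ·cp/(η·t_res) = 58.9·1228·1956/(2719·216.19) = 240.679 s⁻²
Take the square root: γ̇_max = √(240.679) = 15.5138 s⁻¹
Solve γ̇ = πDN/h for N: N_max = γ̇_max·h/(π·D) = 15.5138 × 0.00485 / (π × 0.1075) = 0.222793 rev/s = 13.3676 rpm

value=13.37 rpm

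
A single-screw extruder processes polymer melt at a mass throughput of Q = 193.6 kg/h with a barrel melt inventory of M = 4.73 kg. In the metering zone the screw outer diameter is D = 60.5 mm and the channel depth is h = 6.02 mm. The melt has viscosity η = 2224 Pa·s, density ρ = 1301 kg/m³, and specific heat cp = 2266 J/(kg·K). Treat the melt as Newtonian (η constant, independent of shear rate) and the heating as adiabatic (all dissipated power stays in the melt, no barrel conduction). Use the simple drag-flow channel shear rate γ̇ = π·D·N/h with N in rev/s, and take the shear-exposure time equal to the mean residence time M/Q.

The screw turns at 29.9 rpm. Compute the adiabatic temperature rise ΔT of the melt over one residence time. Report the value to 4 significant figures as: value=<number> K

value=16.43 K

Throughput in SI: Q_s = 193.6 kg/h ÷ 3600 s/h = 0.0537778 kg/s
t_res = M / Q_s = 4.73 ÷ 0.0537778 = 87.9545 s
Convert to SI: D = 0.0605 m, h = 0.00602 m, N = 29.9/60 = 0.498333 rev/s
γ̇ = π·D·N / h = π · 0.0605 · 0.498333 / 0.00602 = 15.7336 s⁻¹
ΔT = η·γ̇²·t_res/(ρ·cp) = [2224 × 15.7336² × 87.9545] / [1301 × 2266] = 16.4253 K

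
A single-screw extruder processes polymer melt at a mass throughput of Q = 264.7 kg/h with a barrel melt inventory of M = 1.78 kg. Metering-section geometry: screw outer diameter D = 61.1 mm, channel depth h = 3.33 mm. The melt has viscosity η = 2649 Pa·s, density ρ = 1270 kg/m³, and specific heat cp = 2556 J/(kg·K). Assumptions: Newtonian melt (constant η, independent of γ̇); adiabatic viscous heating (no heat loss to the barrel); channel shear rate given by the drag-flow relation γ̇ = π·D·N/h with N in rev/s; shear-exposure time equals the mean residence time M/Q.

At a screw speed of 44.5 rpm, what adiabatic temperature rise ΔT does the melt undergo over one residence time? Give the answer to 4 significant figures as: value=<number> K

value=36.11 K

Throughput in SI: Q_s = 264.7 kg/h ÷ 3600 s/h = 0.0735278 kg/s
t_res = M / Q_s = 1.78 ÷ 0.0735278 = 24.2085 s
D = 61.1 mm = 0.0611 m;  h = 3.33 mm = 0.00333 m;  N = 44.5 rpm / 60 = 0.741667 rev/s
Shear rate: γ̇ = πDN/h = π·0.0611·0.741667/0.00333 = 42.7519 s⁻¹
ΔT = η·γ̇²·t_res/(ρ·cp) = [2649 × 42.7519² × 24.2085] / [1270 × 2556] = 36.1075 K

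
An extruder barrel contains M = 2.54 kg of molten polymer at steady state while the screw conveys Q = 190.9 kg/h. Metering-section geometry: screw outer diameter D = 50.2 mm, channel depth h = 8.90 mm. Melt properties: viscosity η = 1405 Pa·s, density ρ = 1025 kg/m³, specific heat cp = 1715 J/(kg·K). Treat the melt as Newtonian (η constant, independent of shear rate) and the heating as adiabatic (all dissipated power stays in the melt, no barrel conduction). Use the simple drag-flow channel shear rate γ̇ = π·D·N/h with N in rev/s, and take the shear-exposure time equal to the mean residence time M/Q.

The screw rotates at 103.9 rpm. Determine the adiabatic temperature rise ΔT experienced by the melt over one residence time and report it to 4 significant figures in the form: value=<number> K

Throughput in SI: Q_s = 190.9 kg/h ÷ 3600 s/h = 0.0530278 kg/s
Mean residence time: t_res = M/Q_s = 2.54 kg / 0.0530278 kg/s = 47.8994 s
D = 50.2 mm = 0.0502 m;  h = 8.90 mm = 0.0089 m;  N = 103.9 rpm / 60 = 1.73167 rev/s
γ̇ = π D N / h = (π)(0.0502)(1.73167) / 0.0089 = 30.6851 s⁻¹
ΔT = η·γ̇²·t_res / (ρ·cp) = 1405 · (30.6851)² · 47.8994 / (1025 · 1715) = 36.0474 K

value=36.05 K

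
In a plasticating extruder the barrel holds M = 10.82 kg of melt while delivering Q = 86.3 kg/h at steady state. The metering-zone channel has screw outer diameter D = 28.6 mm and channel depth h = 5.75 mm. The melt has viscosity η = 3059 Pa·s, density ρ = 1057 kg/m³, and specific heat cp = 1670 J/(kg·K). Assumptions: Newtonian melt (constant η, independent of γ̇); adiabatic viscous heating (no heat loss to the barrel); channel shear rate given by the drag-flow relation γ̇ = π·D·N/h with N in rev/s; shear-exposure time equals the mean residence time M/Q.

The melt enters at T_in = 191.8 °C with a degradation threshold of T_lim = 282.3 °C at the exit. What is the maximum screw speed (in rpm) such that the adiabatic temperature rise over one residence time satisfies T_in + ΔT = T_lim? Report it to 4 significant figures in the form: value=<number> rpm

Throughput in SI: Q_s = 86.3 kg/h ÷ 3600 s/h = 0.0239722 kg/s
t_res = M / Q_s = 10.82 / 0.0239722 = 451.356 s
D = 28.6 mm = 0.0286 m;  h = 5.75 mm = 0.00575 m
Allowable rise: ΔT_a = T_lim − T_in = 282.3 − 191.8 = 90.5 K
γ̇_max² = ΔT_a·ρ·cp/(η·t_res) = 90.5·1057·1670/(3059·451.356) = 115.702 s⁻²
γ̇_max = sqrt(115.702) = 10.7565 s⁻¹
N_max = γ̇_max h / (πD) = 10.7565·0.00575/(π·0.0286) = 0.688371 rev/s → ×60 = 41.3023 rpm

value=41.30 rpm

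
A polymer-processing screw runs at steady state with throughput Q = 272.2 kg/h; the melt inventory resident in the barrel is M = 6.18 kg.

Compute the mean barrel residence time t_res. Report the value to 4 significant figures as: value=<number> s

value=81.73 s

Convert throughput: Q = 272.2 kg/h = 272.2/3600 = 0.0756111 kg/s
Mean residence time: t_res = M/Q_s = 6.18 kg / 0.0756111 kg/s = 81.734 s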